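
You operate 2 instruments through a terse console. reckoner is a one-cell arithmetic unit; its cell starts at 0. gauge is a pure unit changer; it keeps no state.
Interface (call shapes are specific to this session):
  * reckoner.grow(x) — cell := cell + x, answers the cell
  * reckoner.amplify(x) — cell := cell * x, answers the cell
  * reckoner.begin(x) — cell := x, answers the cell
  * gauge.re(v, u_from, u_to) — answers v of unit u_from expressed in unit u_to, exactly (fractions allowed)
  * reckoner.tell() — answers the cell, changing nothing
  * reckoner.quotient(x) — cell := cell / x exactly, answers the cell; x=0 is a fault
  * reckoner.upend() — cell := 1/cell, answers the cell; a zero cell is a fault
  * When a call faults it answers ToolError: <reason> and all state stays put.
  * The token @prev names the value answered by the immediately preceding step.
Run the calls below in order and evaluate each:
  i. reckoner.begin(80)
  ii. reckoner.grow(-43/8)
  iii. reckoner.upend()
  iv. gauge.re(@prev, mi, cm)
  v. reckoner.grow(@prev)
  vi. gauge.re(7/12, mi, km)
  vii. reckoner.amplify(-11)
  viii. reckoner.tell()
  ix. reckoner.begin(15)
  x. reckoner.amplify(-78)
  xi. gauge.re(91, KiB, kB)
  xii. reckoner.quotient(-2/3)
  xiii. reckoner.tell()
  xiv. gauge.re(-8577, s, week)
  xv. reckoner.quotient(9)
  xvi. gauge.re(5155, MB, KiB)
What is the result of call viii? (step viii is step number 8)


# 1. reckoner.begin(80) => 80
# 2. reckoner.grow(-43/8) => 597/8
# 3. reckoner.upend() => 8/597
# 4. gauge.re(@prev, mi, cm) => 2145792/995
# 5. reckoner.grow(@prev) => 6437416/2985
# 6. gauge.re(7/12, mi, km) => 29337/31250
# 7. reckoner.amplify(-11) => -70811576/2985
# 8. reckoner.tell() => -70811576/2985
# 9. reckoner.begin(15) => 15
# 10. reckoner.amplify(-78) => -1170
# 11. gauge.re(91, KiB, kB) => 11648/125
# 12. reckoner.quotient(-2/3) => 1755
# 13. reckoner.tell() => 1755
# 14. gauge.re(-8577, s, week) => -953/67200
# 15. reckoner.quotient(9) => 195
# 16. gauge.re(5155, MB, KiB) => 80546875/16

Answer: -70811576/2985


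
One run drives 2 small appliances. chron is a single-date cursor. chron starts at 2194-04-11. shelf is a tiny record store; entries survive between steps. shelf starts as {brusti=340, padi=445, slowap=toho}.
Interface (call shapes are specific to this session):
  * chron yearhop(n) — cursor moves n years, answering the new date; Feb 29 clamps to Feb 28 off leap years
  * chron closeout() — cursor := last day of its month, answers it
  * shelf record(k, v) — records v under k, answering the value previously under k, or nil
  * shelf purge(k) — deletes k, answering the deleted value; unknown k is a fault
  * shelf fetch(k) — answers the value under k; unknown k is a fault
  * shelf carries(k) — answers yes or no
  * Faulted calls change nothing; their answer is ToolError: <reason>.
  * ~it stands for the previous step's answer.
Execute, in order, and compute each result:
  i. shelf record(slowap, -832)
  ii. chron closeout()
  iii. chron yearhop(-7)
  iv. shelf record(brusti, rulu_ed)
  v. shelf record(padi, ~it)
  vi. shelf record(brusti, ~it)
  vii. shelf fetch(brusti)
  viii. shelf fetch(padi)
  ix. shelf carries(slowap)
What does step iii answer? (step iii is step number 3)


// 1. shelf record(k→slowap, v→-832) == toho
// 2. chron closeout() == 2194-04-30
// 3. chron yearhop(n→-7) == 2187-04-30
// 4. shelf record(k→brusti, v→rulu_ed) == 340
// 5. shelf record(k→padi, v→~it) == 445
// 6. shelf record(k→brusti, v→~it) == rulu_ed
// 7. shelf fetch(k→brusti) == 445
// 8. shelf fetch(k→padi) == 340
// 9. shelf carries(k→slowap) == yes

Answer: 2187-04-30


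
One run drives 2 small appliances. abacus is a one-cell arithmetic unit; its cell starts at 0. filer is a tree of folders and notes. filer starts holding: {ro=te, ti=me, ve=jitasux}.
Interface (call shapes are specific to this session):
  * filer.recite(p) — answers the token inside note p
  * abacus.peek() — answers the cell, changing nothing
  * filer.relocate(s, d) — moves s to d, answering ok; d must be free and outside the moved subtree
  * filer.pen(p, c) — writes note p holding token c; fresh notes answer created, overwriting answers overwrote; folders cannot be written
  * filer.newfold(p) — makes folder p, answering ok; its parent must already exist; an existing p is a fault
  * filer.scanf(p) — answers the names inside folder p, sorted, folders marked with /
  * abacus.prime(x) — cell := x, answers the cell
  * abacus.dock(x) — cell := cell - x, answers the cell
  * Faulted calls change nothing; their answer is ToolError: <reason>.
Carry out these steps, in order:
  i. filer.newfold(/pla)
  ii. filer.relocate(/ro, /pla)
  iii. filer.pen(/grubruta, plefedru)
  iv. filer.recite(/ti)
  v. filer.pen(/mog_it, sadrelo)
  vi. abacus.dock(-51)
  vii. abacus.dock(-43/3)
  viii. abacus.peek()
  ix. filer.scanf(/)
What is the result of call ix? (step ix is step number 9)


;; 1. filer.newfold(/pla) -> ok
;; 2. filer.relocate(/ro, /pla) -> ToolError: exists
;; 3. filer.pen(/grubruta, plefedru) -> created
;; 4. filer.recite(/ti) -> me
;; 5. filer.pen(/mog_it, sadrelo) -> created
;; 6. abacus.dock(-51) -> 51
;; 7. abacus.dock(-43/3) -> 196/3
;; 8. abacus.peek() -> 196/3
;; 9. filer.scanf(/) -> [grubruta, mog_it, pla/, ro, ti, ve]

Answer: [grubruta, mog_it, pla/, ro, ti, ve]


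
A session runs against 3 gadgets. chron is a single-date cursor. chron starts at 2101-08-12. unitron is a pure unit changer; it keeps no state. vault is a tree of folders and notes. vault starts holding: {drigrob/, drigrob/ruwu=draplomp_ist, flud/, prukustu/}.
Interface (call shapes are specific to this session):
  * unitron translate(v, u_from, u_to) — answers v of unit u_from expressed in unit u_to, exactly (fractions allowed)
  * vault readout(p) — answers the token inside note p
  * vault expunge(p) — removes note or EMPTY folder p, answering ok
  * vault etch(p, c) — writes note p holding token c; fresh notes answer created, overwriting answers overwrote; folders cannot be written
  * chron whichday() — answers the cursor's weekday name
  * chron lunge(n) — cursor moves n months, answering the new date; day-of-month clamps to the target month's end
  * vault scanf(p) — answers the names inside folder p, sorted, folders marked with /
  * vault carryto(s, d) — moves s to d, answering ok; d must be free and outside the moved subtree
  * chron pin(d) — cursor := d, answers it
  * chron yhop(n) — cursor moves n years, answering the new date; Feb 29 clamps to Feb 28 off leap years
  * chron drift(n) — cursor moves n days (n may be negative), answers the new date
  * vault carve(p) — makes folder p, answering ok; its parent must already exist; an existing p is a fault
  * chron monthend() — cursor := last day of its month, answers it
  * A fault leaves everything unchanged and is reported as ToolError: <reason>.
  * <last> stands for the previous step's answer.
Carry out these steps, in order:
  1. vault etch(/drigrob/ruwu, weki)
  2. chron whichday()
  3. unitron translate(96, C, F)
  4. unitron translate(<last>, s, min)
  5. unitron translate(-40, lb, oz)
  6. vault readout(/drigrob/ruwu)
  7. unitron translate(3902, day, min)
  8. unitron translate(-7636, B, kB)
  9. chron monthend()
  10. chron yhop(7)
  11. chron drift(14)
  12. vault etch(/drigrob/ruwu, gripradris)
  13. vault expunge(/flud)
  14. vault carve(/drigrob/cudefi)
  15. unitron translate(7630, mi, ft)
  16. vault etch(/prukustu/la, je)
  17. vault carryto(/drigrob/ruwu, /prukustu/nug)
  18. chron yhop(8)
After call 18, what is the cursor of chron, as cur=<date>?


Answer: cur=2116-09-14

Derivation:
Then vault etch using p: /drigrob/ruwu, c: weki, which returns overwrote.
Now I run chron whichday, giving Friday.
Then unitron translate using v: 96, u_from: C, u_to: F, which returns 1024/5.
I try unitron translate using v: <last>, u_from: s, u_to: min, and get 256/75.
I try unitron translate using v: -40, u_from: lb, u_to: oz, and see -640.
I run vault readout using p: /drigrob/ruwu, — result: weki.
I use unitron translate using v: 3902, u_from: day, u_to: min, yielding 5618880.
I call unitron translate using v: -7636, u_from: B, u_to: kB, yielding -1909/250.
I run chron monthend, → 2101-08-31.
Calling chron yhop using n: 7, → 2108-08-31.
I call chron drift using n: 14, → 2108-09-14.
Then vault etch using p: /drigrob/ruwu, c: gripradris, → overwrote.
Calling vault expunge using p: /flud, giving ok.
Using vault carve using p: /drigrob/cudefi, — result: ok.
Using unitron translate using v: 7630, u_from: mi, u_to: ft, yielding 40286400.
I try vault etch using p: /prukustu/la, c: je, and get created.
Then vault carryto using s: /drigrob/ruwu, d: /prukustu/nug, and observe ok.
Calling chron yhop using n: 8, and get 2116-09-14.


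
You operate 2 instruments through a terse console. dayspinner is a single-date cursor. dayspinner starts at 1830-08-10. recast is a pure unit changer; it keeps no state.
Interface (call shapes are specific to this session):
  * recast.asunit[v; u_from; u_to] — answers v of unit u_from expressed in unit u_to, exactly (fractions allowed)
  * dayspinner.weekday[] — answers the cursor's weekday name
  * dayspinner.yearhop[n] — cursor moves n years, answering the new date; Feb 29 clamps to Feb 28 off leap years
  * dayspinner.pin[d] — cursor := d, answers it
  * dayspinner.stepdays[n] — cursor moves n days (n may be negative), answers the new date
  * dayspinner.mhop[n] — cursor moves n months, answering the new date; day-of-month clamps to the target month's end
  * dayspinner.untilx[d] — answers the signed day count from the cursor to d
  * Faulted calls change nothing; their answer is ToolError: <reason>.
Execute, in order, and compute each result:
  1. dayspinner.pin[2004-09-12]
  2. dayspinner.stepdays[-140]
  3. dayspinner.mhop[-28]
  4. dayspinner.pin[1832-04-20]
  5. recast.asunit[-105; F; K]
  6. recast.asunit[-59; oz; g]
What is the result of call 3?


Do: pin[d='2004-09-12']
See: 2004-09-12
Do: stepdays[n='-140']
See: 2004-04-25
Do: mhop[n='-28']
See: 2001-12-25
Do: pin[d='1832-04-20']
See: 1832-04-20
Do: asunit[v='-105'; u_from='F'; u_to='K']
See: 35467/180
Do: asunit[v='-59'; u_from='oz'; u_to='g']
See: -2676194983/1600000

Answer: 2001-12-25


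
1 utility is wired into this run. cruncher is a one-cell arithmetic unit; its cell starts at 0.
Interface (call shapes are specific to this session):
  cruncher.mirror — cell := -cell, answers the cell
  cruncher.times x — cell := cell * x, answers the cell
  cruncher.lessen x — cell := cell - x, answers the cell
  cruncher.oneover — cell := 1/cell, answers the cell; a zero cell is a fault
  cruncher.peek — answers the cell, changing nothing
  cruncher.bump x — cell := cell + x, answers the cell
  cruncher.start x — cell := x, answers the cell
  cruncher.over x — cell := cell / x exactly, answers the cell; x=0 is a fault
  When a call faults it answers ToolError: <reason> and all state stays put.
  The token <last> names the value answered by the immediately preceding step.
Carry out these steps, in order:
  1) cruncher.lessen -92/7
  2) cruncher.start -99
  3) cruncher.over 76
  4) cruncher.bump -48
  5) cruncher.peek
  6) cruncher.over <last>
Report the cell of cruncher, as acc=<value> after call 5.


[in] cruncher.lessen x='-92/7'
:: 92/7
[in] cruncher.start x='-99'
:: -99
[in] cruncher.over x='76'
:: -99/76
[in] cruncher.bump x='-48'
:: -3747/76
[in] cruncher.peek
:: -3747/76
[in] cruncher.over x='<last>'
:: 1

Answer: acc=-3747/76


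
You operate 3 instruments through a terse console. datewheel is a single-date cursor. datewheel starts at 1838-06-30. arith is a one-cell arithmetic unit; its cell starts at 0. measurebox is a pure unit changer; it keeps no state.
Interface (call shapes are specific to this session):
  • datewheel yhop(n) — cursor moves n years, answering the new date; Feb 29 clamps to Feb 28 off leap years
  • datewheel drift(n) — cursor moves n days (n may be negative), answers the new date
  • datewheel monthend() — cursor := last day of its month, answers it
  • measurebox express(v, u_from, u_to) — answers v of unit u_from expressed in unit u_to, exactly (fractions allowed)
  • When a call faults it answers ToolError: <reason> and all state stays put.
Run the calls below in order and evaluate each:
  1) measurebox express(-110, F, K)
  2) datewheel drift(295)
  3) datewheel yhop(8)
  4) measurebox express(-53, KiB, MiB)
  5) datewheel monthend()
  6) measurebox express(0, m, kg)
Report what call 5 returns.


~$ measurebox express v='-110' u_from='F' u_to='K'
:: 34967/180
~$ datewheel drift n='295'
:: 1839-04-21
~$ datewheel yhop n='8'
:: 1847-04-21
~$ measurebox express v='-53' u_from='KiB' u_to='MiB'
:: -53/1024
~$ datewheel monthend
:: 1847-04-30
~$ measurebox express v='0' u_from='m' u_to='kg'
:: ToolError: incompatible units

Answer: 1847-04-30


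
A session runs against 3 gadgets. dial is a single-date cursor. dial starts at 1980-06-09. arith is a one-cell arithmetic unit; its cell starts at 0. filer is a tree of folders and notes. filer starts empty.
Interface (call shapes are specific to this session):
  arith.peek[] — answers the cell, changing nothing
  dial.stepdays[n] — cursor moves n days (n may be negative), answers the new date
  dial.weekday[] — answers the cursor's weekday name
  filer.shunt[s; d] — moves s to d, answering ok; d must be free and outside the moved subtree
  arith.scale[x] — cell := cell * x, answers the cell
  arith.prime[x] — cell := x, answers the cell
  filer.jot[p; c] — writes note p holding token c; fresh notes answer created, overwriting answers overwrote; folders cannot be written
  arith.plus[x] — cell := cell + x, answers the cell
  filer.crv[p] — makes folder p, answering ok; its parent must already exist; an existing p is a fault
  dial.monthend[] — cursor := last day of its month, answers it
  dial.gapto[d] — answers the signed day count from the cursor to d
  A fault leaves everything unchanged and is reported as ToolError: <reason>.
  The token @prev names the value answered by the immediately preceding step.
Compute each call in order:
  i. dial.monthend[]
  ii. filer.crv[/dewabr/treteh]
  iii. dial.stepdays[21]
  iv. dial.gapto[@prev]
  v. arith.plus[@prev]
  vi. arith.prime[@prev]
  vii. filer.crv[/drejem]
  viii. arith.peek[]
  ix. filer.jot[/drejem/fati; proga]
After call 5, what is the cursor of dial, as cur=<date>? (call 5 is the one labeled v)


-- dial.monthend() ~> 1980-06-30
-- filer.crv(p: /dewabr/treteh) ~> ToolError: no parent
-- dial.stepdays(n: 21) ~> 1980-07-21
-- dial.gapto(d: @prev) ~> 0
-- arith.plus(x: @prev) ~> 0
-- arith.prime(x: @prev) ~> 0
-- filer.crv(p: /drejem) ~> ok
-- arith.peek() ~> 0
-- filer.jot(p: /drejem/fati, c: proga) ~> created

Answer: cur=1980-07-21


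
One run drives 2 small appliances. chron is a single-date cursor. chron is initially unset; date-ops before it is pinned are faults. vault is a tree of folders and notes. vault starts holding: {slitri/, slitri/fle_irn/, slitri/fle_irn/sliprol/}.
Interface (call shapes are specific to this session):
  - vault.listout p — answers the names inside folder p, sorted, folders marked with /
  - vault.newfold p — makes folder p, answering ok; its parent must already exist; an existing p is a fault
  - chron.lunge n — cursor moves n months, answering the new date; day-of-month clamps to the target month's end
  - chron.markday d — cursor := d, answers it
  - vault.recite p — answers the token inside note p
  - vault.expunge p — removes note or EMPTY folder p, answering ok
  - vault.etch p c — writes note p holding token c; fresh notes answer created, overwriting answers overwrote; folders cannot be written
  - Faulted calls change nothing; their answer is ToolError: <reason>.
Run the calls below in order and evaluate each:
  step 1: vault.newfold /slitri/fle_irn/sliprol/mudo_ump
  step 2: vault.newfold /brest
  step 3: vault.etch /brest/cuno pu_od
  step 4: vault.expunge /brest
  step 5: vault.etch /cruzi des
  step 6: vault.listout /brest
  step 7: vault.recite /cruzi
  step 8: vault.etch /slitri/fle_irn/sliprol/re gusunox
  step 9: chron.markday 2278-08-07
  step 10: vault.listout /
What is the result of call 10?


Act: newfold[p=/slitri/fle_irn/sliprol/mudo_ump]
Obs: ok
Act: newfold[p=/brest]
Obs: ok
Act: etch[p=/brest/cuno; c=pu_od]
Obs: created
Act: expunge[p=/brest]
Obs: ToolError: not empty
Act: etch[p=/cruzi; c=des]
Obs: created
Act: listout[p=/brest]
Obs: [cuno]
Act: recite[p=/cruzi]
Obs: des
Act: etch[p=/slitri/fle_irn/sliprol/re; c=gusunox]
Obs: created
Act: markday[d=2278-08-07]
Obs: 2278-08-07
Act: listout[p=/]
Obs: [brest/, cruzi, slitri/]

Answer: [brest/, cruzi, slitri/]


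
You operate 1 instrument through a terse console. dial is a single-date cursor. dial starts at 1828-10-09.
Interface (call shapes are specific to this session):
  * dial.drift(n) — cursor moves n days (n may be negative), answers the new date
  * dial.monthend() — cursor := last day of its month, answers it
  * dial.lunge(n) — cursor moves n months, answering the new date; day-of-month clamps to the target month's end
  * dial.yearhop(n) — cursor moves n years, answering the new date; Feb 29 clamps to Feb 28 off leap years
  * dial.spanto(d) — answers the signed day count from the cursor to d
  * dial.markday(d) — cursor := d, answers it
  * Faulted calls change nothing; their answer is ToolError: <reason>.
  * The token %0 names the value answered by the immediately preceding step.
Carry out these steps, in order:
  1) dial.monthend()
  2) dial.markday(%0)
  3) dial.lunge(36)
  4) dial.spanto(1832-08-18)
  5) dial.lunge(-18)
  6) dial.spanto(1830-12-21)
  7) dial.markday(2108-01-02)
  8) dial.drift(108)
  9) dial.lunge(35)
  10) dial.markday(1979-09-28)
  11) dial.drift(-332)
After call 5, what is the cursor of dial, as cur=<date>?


Now I run monthend, which returns 1828-10-31.
Next I call markday passing d='%0', — result: 1828-10-31.
Invoking lunge passing n='36', — result: 1831-10-31.
I use spanto passing d='1832-08-18': 292.
I call lunge passing n='-18', — result: 1830-04-30.
Calling spanto passing d='1830-12-21', and see 235.
Calling markday passing d='2108-01-02', yielding 2108-01-02.
Next I call drift passing n='108', yielding 2108-04-19.
Then lunge passing n='35', giving 2111-03-19.
I use markday passing d='1979-09-28', → 1979-09-28.
Next I call drift passing n='-332', and observe 1978-10-31.

Answer: cur=1830-04-30


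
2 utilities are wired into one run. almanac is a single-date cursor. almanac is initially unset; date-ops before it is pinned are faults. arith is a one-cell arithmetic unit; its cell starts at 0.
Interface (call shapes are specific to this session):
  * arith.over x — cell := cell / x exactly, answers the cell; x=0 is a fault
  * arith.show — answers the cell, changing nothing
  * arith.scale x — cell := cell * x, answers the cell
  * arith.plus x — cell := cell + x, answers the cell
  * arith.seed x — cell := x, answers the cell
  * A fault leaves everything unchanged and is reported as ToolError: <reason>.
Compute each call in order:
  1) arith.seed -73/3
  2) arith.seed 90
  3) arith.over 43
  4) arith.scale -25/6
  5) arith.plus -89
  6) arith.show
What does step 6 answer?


Answer: -4202/43

Derivation:
CALL arith.seed[-73/3]
RET  -73/3
CALL arith.seed[90]
RET  90
CALL arith.over[43]
RET  90/43
CALL arith.scale[-25/6]
RET  -375/43
CALL arith.plus[-89]
RET  -4202/43
CALL arith.show[]
RET  -4202/43


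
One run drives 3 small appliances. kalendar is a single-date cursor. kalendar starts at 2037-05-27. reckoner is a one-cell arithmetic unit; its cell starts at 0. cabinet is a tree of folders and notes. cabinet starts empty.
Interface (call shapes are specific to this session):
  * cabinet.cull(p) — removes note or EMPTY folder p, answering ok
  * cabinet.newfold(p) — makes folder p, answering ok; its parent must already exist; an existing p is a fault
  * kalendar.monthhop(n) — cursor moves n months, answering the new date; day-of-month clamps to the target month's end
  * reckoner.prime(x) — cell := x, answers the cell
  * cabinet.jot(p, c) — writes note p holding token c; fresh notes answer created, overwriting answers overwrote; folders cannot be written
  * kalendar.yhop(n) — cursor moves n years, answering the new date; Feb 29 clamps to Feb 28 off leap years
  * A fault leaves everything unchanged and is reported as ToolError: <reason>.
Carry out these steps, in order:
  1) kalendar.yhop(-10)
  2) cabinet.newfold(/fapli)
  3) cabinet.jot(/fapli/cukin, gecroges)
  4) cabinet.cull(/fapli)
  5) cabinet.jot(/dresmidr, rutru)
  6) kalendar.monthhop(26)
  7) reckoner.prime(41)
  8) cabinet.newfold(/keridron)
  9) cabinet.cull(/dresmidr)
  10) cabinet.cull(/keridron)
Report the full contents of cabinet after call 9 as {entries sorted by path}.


[in] yhop n→-10
[out] 2027-05-27
[in] newfold p→/fapli
[out] ok
[in] jot p→/fapli/cukin c→gecroges
[out] created
[in] cull p→/fapli
[out] ToolError: not empty
[in] jot p→/dresmidr c→rutru
[out] created
[in] monthhop n→26
[out] 2029-07-27
[in] prime x→41
[out] 41
[in] newfold p→/keridron
[out] ok
[in] cull p→/dresmidr
[out] ok
[in] cull p→/keridron
[out] ok

Answer: {fapli/, fapli/cukin=gecroges, keridron/}


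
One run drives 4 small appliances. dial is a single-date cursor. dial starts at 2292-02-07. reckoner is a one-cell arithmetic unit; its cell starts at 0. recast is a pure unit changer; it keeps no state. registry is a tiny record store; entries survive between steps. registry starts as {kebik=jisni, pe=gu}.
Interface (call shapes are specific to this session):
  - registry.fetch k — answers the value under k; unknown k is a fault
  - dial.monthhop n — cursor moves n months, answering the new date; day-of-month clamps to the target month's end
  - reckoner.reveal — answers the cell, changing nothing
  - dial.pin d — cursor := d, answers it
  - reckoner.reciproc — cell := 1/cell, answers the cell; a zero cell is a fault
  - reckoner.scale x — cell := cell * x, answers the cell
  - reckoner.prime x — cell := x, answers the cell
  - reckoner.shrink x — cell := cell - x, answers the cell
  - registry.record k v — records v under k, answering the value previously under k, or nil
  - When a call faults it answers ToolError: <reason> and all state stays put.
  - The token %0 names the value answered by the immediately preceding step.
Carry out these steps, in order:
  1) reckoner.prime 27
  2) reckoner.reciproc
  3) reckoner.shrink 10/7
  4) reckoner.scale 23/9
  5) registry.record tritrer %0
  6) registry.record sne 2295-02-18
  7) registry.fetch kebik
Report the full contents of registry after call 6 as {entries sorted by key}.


;; 1. reckoner.prime(x='27') -> 27
;; 2. reckoner.reciproc() -> 1/27
;; 3. reckoner.shrink(x='10/7') -> -263/189
;; 4. reckoner.scale(x='23/9') -> -6049/1701
;; 5. registry.record(k='tritrer', v='%0') -> nil
;; 6. registry.record(k='sne', v='2295-02-18') -> nil
;; 7. registry.fetch(k='kebik') -> jisni

Answer: {kebik=jisni, pe=gu, sne=2295-02-18, tritrer=-6049/1701}


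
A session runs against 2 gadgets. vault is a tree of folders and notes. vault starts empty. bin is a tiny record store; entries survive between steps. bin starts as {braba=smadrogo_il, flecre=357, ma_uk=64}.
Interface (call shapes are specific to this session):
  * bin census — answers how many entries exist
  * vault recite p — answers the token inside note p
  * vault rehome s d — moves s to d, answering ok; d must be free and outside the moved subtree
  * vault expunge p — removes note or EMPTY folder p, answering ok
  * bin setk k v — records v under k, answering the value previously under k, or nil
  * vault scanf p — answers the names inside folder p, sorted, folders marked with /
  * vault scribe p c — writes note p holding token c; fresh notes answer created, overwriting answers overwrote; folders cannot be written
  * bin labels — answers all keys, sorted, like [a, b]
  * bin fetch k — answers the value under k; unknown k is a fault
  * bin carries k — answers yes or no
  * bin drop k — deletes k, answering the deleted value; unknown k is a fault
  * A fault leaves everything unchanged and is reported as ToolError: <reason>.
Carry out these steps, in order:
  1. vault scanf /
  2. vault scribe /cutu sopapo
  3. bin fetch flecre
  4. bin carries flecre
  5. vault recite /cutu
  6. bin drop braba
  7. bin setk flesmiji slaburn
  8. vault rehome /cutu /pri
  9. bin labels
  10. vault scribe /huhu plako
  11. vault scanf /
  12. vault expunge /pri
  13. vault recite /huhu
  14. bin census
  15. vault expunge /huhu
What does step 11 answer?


Answer: [huhu, pri]

Derivation:
I call vault scanf(/), and get [].
I use vault scribe(/cutu, sopapo), — result: created.
I call bin fetch(flecre), giving 357.
Invoking bin carries(flecre), yielding yes.
I call vault recite(/cutu), and see sopapo.
I use bin drop(braba), and get smadrogo_il.
I call bin setk(flesmiji, slaburn), and get nil.
I call vault rehome(/cutu, /pri), and see ok.
I use bin labels(), → [flecre, flesmiji, ma_uk].
I invoke vault scribe(/huhu, plako), and see created.
Then vault scanf(/), — result: [huhu, pri].
I use vault expunge(/pri), yielding ok.
Invoking vault recite(/huhu), and see plako.
I use bin census(), yielding 3.
Invoking vault expunge(/huhu), and see ok.


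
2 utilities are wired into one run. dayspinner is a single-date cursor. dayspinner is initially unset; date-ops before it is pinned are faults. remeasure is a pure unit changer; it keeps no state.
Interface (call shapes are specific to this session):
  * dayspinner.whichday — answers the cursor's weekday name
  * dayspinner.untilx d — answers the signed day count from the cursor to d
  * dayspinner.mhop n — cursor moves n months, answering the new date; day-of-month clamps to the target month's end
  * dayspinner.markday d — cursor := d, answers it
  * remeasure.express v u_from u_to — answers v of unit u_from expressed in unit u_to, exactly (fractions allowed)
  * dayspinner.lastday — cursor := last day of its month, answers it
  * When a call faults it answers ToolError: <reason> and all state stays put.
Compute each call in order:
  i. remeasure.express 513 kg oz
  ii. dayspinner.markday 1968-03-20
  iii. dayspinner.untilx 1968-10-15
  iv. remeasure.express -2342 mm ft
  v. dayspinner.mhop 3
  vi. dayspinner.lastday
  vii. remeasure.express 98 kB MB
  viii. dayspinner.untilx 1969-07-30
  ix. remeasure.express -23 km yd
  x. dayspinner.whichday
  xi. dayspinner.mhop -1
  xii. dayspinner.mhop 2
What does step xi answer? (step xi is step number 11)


~$ remeasure.express v=513 u_from=kg u_to=oz
[out] 820800000000/45359237
~$ dayspinner.markday d=1968-03-20
[out] 1968-03-20
~$ dayspinner.untilx d=1968-10-15
[out] 209
~$ remeasure.express v=-2342 u_from=mm u_to=ft
[out] -5855/762
~$ dayspinner.mhop n=3
[out] 1968-06-20
~$ dayspinner.lastday
[out] 1968-06-30
~$ remeasure.express v=98 u_from=kB u_to=MB
[out] 49/500
~$ dayspinner.untilx d=1969-07-30
[out] 395
~$ remeasure.express v=-23 u_from=km u_to=yd
[out] -28750000/1143
~$ dayspinner.whichday
[out] Sunday
~$ dayspinner.mhop n=-1
[out] 1968-05-30
~$ dayspinner.mhop n=2
[out] 1968-07-30

Answer: 1968-05-30


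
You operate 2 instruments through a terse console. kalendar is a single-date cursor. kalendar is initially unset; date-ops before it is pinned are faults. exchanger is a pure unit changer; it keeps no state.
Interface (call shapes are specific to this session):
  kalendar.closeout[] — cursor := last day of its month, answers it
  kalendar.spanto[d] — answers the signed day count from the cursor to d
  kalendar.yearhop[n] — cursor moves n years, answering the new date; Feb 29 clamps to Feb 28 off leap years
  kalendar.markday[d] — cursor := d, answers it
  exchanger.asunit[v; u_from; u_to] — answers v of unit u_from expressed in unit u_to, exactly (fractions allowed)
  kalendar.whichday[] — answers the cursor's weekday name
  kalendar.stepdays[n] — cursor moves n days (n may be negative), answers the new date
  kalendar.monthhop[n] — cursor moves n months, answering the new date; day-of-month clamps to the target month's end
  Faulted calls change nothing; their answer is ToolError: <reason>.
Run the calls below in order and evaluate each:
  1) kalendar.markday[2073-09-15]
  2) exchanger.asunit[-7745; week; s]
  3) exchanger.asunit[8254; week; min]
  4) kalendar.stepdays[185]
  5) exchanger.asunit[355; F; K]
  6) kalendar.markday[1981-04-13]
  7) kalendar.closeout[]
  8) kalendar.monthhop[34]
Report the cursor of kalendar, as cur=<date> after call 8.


Answer: cur=1984-02-29

Derivation:
==> kalendar.markday(d→2073-09-15)
<== 2073-09-15
==> exchanger.asunit(v→-7745, u_from→week, u_to→s)
<== -4684176000
==> exchanger.asunit(v→8254, u_from→week, u_to→min)
<== 83200320
==> kalendar.stepdays(n→185)
<== 2074-03-19
==> exchanger.asunit(v→355, u_from→F, u_to→K)
<== 81467/180
==> kalendar.markday(d→1981-04-13)
<== 1981-04-13
==> kalendar.closeout()
<== 1981-04-30
==> kalendar.monthhop(n→34)
<== 1984-02-29


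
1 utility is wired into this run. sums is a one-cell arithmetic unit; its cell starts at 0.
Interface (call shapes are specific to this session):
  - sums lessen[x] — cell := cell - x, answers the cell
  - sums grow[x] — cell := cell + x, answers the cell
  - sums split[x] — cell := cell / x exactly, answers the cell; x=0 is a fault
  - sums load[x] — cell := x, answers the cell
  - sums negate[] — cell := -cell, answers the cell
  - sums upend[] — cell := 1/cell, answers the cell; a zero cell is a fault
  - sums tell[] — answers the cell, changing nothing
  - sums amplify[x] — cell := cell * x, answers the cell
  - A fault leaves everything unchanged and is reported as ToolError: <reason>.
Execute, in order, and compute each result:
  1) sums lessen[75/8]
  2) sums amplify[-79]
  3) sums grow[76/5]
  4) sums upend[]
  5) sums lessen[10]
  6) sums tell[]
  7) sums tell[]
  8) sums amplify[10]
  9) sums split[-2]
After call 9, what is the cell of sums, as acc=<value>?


> sums lessen x='75/8'
  -75/8
> sums amplify x='-79'
  5925/8
> sums grow x='76/5'
  30233/40
> sums upend
  40/30233
> sums lessen x='10'
  -302290/30233
> sums tell
  -302290/30233
> sums tell
  -302290/30233
> sums amplify x='10'
  -3022900/30233
> sums split x='-2'
  1511450/30233

Answer: acc=1511450/30233


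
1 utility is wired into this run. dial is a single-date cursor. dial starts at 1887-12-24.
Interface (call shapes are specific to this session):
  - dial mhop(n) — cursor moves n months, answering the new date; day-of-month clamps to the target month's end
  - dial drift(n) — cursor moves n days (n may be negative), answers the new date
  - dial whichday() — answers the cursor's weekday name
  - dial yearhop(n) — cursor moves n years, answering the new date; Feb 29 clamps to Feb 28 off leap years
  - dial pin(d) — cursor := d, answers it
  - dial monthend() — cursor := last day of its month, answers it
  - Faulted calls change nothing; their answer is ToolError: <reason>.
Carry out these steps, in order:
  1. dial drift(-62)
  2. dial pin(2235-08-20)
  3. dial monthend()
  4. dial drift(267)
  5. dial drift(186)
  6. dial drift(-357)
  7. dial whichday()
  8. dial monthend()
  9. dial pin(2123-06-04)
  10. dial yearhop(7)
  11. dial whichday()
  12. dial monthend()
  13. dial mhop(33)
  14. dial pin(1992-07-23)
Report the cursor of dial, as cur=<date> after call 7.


I call dial drift(n: -62), which returns 1887-10-23.
Now I run dial pin(d: 2235-08-20), yielding 2235-08-20.
Calling dial monthend(), which returns 2235-08-31.
Using dial drift(n: 267), giving 2236-05-24.
I try dial drift(n: 186), and see 2236-11-26.
Then dial drift(n: -357), and see 2235-12-05.
Next I call dial whichday(), which returns Saturday.
Next I call dial monthend, which returns 2235-12-31.
I call dial pin(d: 2123-06-04), yielding 2123-06-04.
I try dial yearhop(n: 7), yielding 2130-06-04.
I run dial whichday, and get Sunday.
I use dial monthend, which returns 2130-06-30.
I invoke dial mhop(n: 33), giving 2133-03-30.
Then dial pin(d: 1992-07-23), giving 1992-07-23.

Answer: cur=2235-12-05


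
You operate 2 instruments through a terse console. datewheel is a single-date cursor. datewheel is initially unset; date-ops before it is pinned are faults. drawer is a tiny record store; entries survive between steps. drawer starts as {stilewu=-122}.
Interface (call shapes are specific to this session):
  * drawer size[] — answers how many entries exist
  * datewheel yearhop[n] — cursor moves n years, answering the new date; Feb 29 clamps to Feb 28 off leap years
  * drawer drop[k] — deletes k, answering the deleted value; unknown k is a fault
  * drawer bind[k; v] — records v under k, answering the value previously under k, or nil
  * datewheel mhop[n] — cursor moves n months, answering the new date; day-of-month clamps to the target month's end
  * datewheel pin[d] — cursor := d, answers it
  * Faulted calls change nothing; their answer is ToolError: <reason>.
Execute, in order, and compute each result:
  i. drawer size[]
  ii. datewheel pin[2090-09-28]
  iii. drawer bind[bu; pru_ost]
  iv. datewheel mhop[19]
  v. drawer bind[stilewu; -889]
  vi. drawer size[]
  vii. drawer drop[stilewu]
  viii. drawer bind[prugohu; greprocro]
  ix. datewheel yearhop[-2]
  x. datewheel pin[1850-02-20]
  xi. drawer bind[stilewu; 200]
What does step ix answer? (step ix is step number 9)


# drawer size() == 1
# datewheel pin(d='2090-09-28') == 2090-09-28
# drawer bind(k='bu', v='pru_ost') == nil
# datewheel mhop(n='19') == 2092-04-28
# drawer bind(k='stilewu', v='-889') == -122
# drawer size() == 2
# drawer drop(k='stilewu') == -889
# drawer bind(k='prugohu', v='greprocro') == nil
# datewheel yearhop(n='-2') == 2090-04-28
# datewheel pin(d='1850-02-20') == 1850-02-20
# drawer bind(k='stilewu', v='200') == nil

Answer: 2090-04-28


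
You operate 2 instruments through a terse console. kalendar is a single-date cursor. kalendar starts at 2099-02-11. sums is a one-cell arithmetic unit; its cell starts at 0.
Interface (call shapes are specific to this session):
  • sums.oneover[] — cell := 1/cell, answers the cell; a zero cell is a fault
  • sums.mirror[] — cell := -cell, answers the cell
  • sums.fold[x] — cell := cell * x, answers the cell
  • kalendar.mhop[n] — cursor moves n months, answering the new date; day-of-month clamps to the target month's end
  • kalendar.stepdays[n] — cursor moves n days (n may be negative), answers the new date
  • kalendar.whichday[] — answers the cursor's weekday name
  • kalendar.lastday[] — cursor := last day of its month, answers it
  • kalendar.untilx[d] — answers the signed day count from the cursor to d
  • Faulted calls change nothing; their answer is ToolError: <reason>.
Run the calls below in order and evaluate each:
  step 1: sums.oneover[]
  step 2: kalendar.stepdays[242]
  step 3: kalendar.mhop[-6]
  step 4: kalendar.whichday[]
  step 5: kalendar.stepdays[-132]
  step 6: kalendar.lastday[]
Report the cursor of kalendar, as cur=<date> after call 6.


-> sums.oneover()
<- ToolError: reciprocal of zero
-> kalendar.stepdays(242)
<- 2099-10-11
-> kalendar.mhop(-6)
<- 2099-04-11
-> kalendar.whichday()
<- Saturday
-> kalendar.stepdays(-132)
<- 2098-11-30
-> kalendar.lastday()
<- 2098-11-30

Answer: cur=2098-11-30


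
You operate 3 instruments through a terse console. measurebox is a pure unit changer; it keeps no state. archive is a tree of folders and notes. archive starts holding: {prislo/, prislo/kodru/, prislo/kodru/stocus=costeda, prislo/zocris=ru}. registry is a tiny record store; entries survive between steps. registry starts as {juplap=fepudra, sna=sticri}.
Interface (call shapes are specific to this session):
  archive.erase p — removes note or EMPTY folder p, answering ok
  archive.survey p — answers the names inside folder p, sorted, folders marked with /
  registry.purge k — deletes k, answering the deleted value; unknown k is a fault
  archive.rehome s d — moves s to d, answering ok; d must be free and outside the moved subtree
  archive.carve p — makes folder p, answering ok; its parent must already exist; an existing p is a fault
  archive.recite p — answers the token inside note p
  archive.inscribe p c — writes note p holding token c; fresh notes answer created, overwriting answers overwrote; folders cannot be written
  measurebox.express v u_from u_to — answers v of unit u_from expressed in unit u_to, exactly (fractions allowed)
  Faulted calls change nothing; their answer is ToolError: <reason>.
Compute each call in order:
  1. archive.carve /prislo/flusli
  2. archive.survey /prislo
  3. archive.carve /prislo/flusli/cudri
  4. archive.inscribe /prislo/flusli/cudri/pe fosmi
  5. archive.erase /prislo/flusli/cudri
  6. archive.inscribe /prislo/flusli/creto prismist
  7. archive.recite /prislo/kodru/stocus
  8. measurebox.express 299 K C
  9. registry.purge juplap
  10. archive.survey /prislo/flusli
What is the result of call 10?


Answer: [creto, cudri/]

Derivation:
;; archive.carve(/prislo/flusli) : ok
;; archive.survey(/prislo) : [flusli/, kodru/, zocris]
;; archive.carve(/prislo/flusli/cudri) : ok
;; archive.inscribe(/prislo/flusli/cudri/pe, fosmi) : created
;; archive.erase(/prislo/flusli/cudri) : ToolError: not empty
;; archive.inscribe(/prislo/flusli/creto, prismist) : created
;; archive.recite(/prislo/kodru/stocus) : costeda
;; measurebox.express(299, K, C) : 517/20
;; registry.purge(juplap) : fepudra
;; archive.survey(/prislo/flusli) : [creto, cudri/]


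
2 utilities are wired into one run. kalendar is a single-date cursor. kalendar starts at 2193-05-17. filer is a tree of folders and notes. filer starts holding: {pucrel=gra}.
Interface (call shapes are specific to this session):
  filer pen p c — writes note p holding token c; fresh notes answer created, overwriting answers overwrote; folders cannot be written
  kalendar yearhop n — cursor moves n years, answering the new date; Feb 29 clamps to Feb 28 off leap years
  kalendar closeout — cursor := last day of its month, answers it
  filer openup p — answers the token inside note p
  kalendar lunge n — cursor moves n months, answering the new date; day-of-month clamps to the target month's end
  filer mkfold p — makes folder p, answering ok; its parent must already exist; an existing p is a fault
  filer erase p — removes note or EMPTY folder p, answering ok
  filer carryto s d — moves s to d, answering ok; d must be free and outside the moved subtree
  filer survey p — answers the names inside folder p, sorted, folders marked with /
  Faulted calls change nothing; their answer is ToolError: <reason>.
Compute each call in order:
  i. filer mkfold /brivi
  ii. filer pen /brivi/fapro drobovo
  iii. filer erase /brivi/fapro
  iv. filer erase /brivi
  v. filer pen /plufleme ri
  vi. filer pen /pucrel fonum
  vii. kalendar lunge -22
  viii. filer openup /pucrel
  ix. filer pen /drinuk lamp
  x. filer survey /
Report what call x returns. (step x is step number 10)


Answer: [drinuk, plufleme, pucrel]

Derivation:
> filer mkfold p: /brivi
  ok
> filer pen p: /brivi/fapro c: drobovo
  created
> filer erase p: /brivi/fapro
  ok
> filer erase p: /brivi
  ok
> filer pen p: /plufleme c: ri
  created
> filer pen p: /pucrel c: fonum
  overwrote
> kalendar lunge n: -22
  2191-07-17
> filer openup p: /pucrel
  fonum
> filer pen p: /drinuk c: lamp
  created
> filer survey p: /
  [drinuk, plufleme, pucrel]


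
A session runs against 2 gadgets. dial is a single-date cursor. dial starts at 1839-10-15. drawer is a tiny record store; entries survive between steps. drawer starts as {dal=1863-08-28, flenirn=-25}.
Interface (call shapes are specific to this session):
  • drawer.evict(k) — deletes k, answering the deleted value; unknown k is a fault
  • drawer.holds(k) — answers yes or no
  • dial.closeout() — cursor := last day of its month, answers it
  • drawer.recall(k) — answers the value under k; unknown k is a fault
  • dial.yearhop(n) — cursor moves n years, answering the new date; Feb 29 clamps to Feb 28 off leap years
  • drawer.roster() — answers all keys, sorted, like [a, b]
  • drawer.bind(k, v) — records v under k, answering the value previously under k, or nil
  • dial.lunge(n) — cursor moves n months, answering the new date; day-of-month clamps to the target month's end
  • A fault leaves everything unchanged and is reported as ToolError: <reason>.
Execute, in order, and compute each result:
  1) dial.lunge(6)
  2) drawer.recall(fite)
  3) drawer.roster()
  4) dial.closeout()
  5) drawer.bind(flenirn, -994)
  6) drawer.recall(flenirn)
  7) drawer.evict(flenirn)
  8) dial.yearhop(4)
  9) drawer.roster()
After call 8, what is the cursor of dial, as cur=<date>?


! 1. dial.lunge(n='6') : 1840-04-15
! 2. drawer.recall(k='fite') : ToolError: no such key fite
! 3. drawer.roster() : [dal, flenirn]
! 4. dial.closeout() : 1840-04-30
! 5. drawer.bind(k='flenirn', v='-994') : -25
! 6. drawer.recall(k='flenirn') : -994
! 7. drawer.evict(k='flenirn') : -994
! 8. dial.yearhop(n='4') : 1844-04-30
! 9. drawer.roster() : [dal]

Answer: cur=1844-04-30
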